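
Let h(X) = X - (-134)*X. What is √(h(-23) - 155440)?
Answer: I*√158545 ≈ 398.18*I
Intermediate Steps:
h(X) = 135*X (h(X) = X + 134*X = 135*X)
√(h(-23) - 155440) = √(135*(-23) - 155440) = √(-3105 - 155440) = √(-158545) = I*√158545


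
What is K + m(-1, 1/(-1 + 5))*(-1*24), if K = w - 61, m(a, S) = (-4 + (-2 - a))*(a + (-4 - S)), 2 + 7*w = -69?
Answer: -4908/7 ≈ -701.14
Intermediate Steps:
w = -71/7 (w = -2/7 + (⅐)*(-69) = -2/7 - 69/7 = -71/7 ≈ -10.143)
m(a, S) = (-6 - a)*(-4 + a - S)
K = -498/7 (K = -71/7 - 61 = -498/7 ≈ -71.143)
K + m(-1, 1/(-1 + 5))*(-1*24) = -498/7 + (24 - 1*(-1)² - 2*(-1) + 6/(-1 + 5) - 1/(-1 + 5))*(-1*24) = -498/7 + (24 - 1*1 + 2 + 6/4 - 1/4)*(-24) = -498/7 + (24 - 1 + 2 + 6*(¼) + (¼)*(-1))*(-24) = -498/7 + (24 - 1 + 2 + 3/2 - ¼)*(-24) = -498/7 + (105/4)*(-24) = -498/7 - 630 = -4908/7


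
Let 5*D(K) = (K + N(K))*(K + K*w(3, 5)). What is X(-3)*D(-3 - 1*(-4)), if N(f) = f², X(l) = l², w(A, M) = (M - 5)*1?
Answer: 18/5 ≈ 3.6000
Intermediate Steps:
w(A, M) = -5 + M (w(A, M) = (-5 + M)*1 = -5 + M)
D(K) = K*(K + K²)/5 (D(K) = ((K + K²)*(K + K*(-5 + 5)))/5 = ((K + K²)*(K + K*0))/5 = ((K + K²)*(K + 0))/5 = ((K + K²)*K)/5 = (K*(K + K²))/5 = K*(K + K²)/5)
X(-3)*D(-3 - 1*(-4)) = (-3)²*((-3 - 1*(-4))²*(1 + (-3 - 1*(-4)))/5) = 9*((-3 + 4)²*(1 + (-3 + 4))/5) = 9*((⅕)*1²*(1 + 1)) = 9*((⅕)*1*2) = 9*(⅖) = 18/5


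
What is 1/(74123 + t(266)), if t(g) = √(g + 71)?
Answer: 74123/5494218792 - √337/5494218792 ≈ 1.3488e-5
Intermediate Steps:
t(g) = √(71 + g)
1/(74123 + t(266)) = 1/(74123 + √(71 + 266)) = 1/(74123 + √337)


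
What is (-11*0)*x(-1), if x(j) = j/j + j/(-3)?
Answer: 0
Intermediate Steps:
x(j) = 1 - j/3 (x(j) = 1 + j*(-⅓) = 1 - j/3)
(-11*0)*x(-1) = (-11*0)*(1 - ⅓*(-1)) = 0*(1 + ⅓) = 0*(4/3) = 0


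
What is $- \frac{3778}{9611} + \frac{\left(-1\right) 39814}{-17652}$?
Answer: $\frac{157981549}{84826686} \approx 1.8624$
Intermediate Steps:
$- \frac{3778}{9611} + \frac{\left(-1\right) 39814}{-17652} = \left(-3778\right) \frac{1}{9611} - - \frac{19907}{8826} = - \frac{3778}{9611} + \frac{19907}{8826} = \frac{157981549}{84826686}$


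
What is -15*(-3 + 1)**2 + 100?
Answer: 40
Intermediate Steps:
-15*(-3 + 1)**2 + 100 = -15*(-2)**2 + 100 = -15*4 + 100 = -60 + 100 = 40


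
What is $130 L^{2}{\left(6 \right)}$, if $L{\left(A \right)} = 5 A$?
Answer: $117000$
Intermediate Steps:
$130 L^{2}{\left(6 \right)} = 130 \left(5 \cdot 6\right)^{2} = 130 \cdot 30^{2} = 130 \cdot 900 = 117000$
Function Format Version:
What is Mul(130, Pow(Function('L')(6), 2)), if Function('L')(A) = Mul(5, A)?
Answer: 117000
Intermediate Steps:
Mul(130, Pow(Function('L')(6), 2)) = Mul(130, Pow(Mul(5, 6), 2)) = Mul(130, Pow(30, 2)) = Mul(130, 900) = 117000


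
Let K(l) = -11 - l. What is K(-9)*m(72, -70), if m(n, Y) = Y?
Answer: 140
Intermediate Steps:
K(-9)*m(72, -70) = (-11 - 1*(-9))*(-70) = (-11 + 9)*(-70) = -2*(-70) = 140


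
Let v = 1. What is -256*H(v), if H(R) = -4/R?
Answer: 1024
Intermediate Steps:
-256*H(v) = -(-1024)/1 = -(-1024) = -256*(-4) = 1024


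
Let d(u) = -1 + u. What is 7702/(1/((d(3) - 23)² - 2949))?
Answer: -19316616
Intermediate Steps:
7702/(1/((d(3) - 23)² - 2949)) = 7702/(1/(((-1 + 3) - 23)² - 2949)) = 7702/(1/((2 - 23)² - 2949)) = 7702/(1/((-21)² - 2949)) = 7702/(1/(441 - 2949)) = 7702/(1/(-2508)) = 7702/(-1/2508) = 7702*(-2508) = -19316616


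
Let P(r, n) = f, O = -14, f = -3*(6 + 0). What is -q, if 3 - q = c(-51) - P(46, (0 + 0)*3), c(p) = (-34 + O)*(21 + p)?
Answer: 1455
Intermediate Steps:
f = -18 (f = -3*6 = -18)
P(r, n) = -18
c(p) = -1008 - 48*p (c(p) = (-34 - 14)*(21 + p) = -48*(21 + p) = -1008 - 48*p)
q = -1455 (q = 3 - ((-1008 - 48*(-51)) - 1*(-18)) = 3 - ((-1008 + 2448) + 18) = 3 - (1440 + 18) = 3 - 1*1458 = 3 - 1458 = -1455)
-q = -1*(-1455) = 1455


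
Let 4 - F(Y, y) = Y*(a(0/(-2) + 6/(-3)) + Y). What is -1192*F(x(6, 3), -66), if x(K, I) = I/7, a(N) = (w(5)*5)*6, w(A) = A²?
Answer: 18551096/49 ≈ 3.7859e+5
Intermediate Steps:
a(N) = 750 (a(N) = (5²*5)*6 = (25*5)*6 = 125*6 = 750)
x(K, I) = I/7 (x(K, I) = I*(⅐) = I/7)
F(Y, y) = 4 - Y*(750 + Y)
-1192*F(x(6, 3), -66) = -1192*(4 - ((⅐)*3)² - 750*3/7) = -1192*(4 - (3/7)² - 750*3/7) = -1192*(4 - 1*9/49 - 2250/7) = -1192*(4 - 9/49 - 2250/7) = -1192*(-15563/49) = 18551096/49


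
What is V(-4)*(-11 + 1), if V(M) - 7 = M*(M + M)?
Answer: -390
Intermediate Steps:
V(M) = 7 + 2*M**2 (V(M) = 7 + M*(M + M) = 7 + M*(2*M) = 7 + 2*M**2)
V(-4)*(-11 + 1) = (7 + 2*(-4)**2)*(-11 + 1) = (7 + 2*16)*(-10) = (7 + 32)*(-10) = 39*(-10) = -390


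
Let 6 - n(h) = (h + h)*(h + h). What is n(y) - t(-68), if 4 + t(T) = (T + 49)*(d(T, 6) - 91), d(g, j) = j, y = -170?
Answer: -117205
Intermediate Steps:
t(T) = -4169 - 85*T (t(T) = -4 + (T + 49)*(6 - 91) = -4 + (49 + T)*(-85) = -4 + (-4165 - 85*T) = -4169 - 85*T)
n(h) = 6 - 4*h**2 (n(h) = 6 - (h + h)*(h + h) = 6 - 2*h*2*h = 6 - 4*h**2)
n(y) - t(-68) = (6 - 4*(-170)**2) - (-4169 - 85*(-68)) = (6 - 4*28900) - (-4169 + 5780) = (6 - 115600) - 1*1611 = -115594 - 1611 = -117205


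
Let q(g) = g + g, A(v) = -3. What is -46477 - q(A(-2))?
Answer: -46471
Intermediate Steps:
q(g) = 2*g
-46477 - q(A(-2)) = -46477 - 2*(-3) = -46477 - 1*(-6) = -46477 + 6 = -46471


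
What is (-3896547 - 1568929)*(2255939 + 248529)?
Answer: -13688109746768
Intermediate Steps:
(-3896547 - 1568929)*(2255939 + 248529) = -5465476*2504468 = -13688109746768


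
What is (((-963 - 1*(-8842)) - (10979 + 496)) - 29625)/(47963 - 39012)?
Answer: -33221/8951 ≈ -3.7114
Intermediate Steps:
(((-963 - 1*(-8842)) - (10979 + 496)) - 29625)/(47963 - 39012) = (((-963 + 8842) - 1*11475) - 29625)/8951 = ((7879 - 11475) - 29625)*(1/8951) = (-3596 - 29625)*(1/8951) = -33221*1/8951 = -33221/8951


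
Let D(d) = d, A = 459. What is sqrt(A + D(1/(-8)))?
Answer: sqrt(7342)/4 ≈ 21.421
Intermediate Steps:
sqrt(A + D(1/(-8))) = sqrt(459 + 1/(-8)) = sqrt(459 - 1/8) = sqrt(3671/8) = sqrt(7342)/4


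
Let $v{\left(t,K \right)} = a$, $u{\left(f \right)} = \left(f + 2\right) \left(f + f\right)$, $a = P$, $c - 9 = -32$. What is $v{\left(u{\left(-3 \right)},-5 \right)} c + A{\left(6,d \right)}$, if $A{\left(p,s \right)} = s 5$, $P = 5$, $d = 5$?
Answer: $-90$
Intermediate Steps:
$c = -23$ ($c = 9 - 32 = -23$)
$a = 5$
$u{\left(f \right)} = 2 f \left(2 + f\right)$ ($u{\left(f \right)} = \left(2 + f\right) 2 f = 2 f \left(2 + f\right)$)
$v{\left(t,K \right)} = 5$
$A{\left(p,s \right)} = 5 s$
$v{\left(u{\left(-3 \right)},-5 \right)} c + A{\left(6,d \right)} = 5 \left(-23\right) + 5 \cdot 5 = -115 + 25 = -90$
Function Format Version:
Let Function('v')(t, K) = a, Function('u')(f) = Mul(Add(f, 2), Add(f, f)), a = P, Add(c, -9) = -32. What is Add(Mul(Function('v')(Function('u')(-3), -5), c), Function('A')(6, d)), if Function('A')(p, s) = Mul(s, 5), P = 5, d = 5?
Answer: -90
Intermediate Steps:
c = -23 (c = Add(9, -32) = -23)
a = 5
Function('u')(f) = Mul(2, f, Add(2, f)) (Function('u')(f) = Mul(Add(2, f), Mul(2, f)) = Mul(2, f, Add(2, f)))
Function('v')(t, K) = 5
Function('A')(p, s) = Mul(5, s)
Add(Mul(Function('v')(Function('u')(-3), -5), c), Function('A')(6, d)) = Add(Mul(5, -23), Mul(5, 5)) = Add(-115, 25) = -90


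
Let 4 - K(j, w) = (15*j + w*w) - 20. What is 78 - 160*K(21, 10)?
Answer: 62638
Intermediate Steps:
K(j, w) = 24 - w**2 - 15*j (K(j, w) = 4 - ((15*j + w*w) - 20) = 4 - ((15*j + w**2) - 20) = 4 - ((w**2 + 15*j) - 20) = 4 - (-20 + w**2 + 15*j) = 4 + (20 - w**2 - 15*j) = 24 - w**2 - 15*j)
78 - 160*K(21, 10) = 78 - 160*(24 - 1*10**2 - 15*21) = 78 - 160*(24 - 1*100 - 315) = 78 - 160*(24 - 100 - 315) = 78 - 160*(-391) = 78 + 62560 = 62638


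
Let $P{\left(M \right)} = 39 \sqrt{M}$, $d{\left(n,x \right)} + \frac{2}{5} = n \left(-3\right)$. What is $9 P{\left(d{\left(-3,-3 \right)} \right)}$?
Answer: $\frac{351 \sqrt{215}}{5} \approx 1029.3$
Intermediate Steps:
$d{\left(n,x \right)} = - \frac{2}{5} - 3 n$ ($d{\left(n,x \right)} = - \frac{2}{5} + n \left(-3\right) = - \frac{2}{5} - 3 n$)
$9 P{\left(d{\left(-3,-3 \right)} \right)} = 9 \cdot 39 \sqrt{- \frac{2}{5} - -9} = 9 \cdot 39 \sqrt{- \frac{2}{5} + 9} = 9 \cdot 39 \sqrt{\frac{43}{5}} = 9 \cdot 39 \frac{\sqrt{215}}{5} = 9 \frac{39 \sqrt{215}}{5} = \frac{351 \sqrt{215}}{5}$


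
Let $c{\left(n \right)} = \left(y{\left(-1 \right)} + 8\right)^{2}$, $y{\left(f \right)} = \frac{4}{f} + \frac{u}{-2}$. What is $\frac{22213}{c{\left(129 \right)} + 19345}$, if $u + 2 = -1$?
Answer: $\frac{88852}{77501} \approx 1.1465$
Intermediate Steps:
$u = -3$ ($u = -2 - 1 = -3$)
$y{\left(f \right)} = \frac{3}{2} + \frac{4}{f}$ ($y{\left(f \right)} = \frac{4}{f} - \frac{3}{-2} = \frac{4}{f} - - \frac{3}{2} = \frac{4}{f} + \frac{3}{2} = \frac{3}{2} + \frac{4}{f}$)
$c{\left(n \right)} = \frac{121}{4}$ ($c{\left(n \right)} = \left(\left(\frac{3}{2} + \frac{4}{-1}\right) + 8\right)^{2} = \left(\left(\frac{3}{2} + 4 \left(-1\right)\right) + 8\right)^{2} = \left(\left(\frac{3}{2} - 4\right) + 8\right)^{2} = \left(- \frac{5}{2} + 8\right)^{2} = \left(\frac{11}{2}\right)^{2} = \frac{121}{4}$)
$\frac{22213}{c{\left(129 \right)} + 19345} = \frac{22213}{\frac{121}{4} + 19345} = \frac{22213}{\frac{77501}{4}} = 22213 \cdot \frac{4}{77501} = \frac{88852}{77501}$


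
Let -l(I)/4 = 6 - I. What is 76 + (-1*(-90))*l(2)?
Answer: -1364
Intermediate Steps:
l(I) = -24 + 4*I (l(I) = -4*(6 - I) = -24 + 4*I)
76 + (-1*(-90))*l(2) = 76 + (-1*(-90))*(-24 + 4*2) = 76 + 90*(-24 + 8) = 76 + 90*(-16) = 76 - 1440 = -1364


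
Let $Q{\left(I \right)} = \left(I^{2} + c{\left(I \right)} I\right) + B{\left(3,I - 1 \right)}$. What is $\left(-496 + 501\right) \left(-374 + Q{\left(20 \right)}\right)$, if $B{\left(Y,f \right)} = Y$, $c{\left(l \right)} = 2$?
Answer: $345$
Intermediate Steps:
$Q{\left(I \right)} = 3 + I^{2} + 2 I$ ($Q{\left(I \right)} = \left(I^{2} + 2 I\right) + 3 = 3 + I^{2} + 2 I$)
$\left(-496 + 501\right) \left(-374 + Q{\left(20 \right)}\right) = \left(-496 + 501\right) \left(-374 + \left(3 + 20^{2} + 2 \cdot 20\right)\right) = 5 \left(-374 + \left(3 + 400 + 40\right)\right) = 5 \left(-374 + 443\right) = 5 \cdot 69 = 345$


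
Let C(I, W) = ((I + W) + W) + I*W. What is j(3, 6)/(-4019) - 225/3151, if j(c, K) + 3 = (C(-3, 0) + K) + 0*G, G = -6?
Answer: -225/3151 ≈ -0.071406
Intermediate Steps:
C(I, W) = I + 2*W + I*W (C(I, W) = (I + 2*W) + I*W = I + 2*W + I*W)
j(c, K) = -6 + K (j(c, K) = -3 + (((-3 + 2*0 - 3*0) + K) + 0*(-6)) = -3 + (((-3 + 0 + 0) + K) + 0) = -3 + ((-3 + K) + 0) = -3 + (-3 + K) = -6 + K)
j(3, 6)/(-4019) - 225/3151 = (-6 + 6)/(-4019) - 225/3151 = 0*(-1/4019) - 225*1/3151 = 0 - 225/3151 = -225/3151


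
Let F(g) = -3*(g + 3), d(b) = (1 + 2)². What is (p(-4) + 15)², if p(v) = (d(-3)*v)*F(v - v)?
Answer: 114921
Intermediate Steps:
d(b) = 9 (d(b) = 3² = 9)
F(g) = -9 - 3*g (F(g) = -3*(3 + g) = -9 - 3*g)
p(v) = -81*v (p(v) = (9*v)*(-9 - 3*(v - v)) = (9*v)*(-9 - 3*0) = (9*v)*(-9 + 0) = (9*v)*(-9) = -81*v)
(p(-4) + 15)² = (-81*(-4) + 15)² = (324 + 15)² = 339² = 114921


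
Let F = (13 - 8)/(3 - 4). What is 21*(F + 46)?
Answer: 861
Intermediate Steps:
F = -5 (F = 5/(-1) = 5*(-1) = -5)
21*(F + 46) = 21*(-5 + 46) = 21*41 = 861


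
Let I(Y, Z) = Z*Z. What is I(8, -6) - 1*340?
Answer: -304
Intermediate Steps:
I(Y, Z) = Z²
I(8, -6) - 1*340 = (-6)² - 1*340 = 36 - 340 = -304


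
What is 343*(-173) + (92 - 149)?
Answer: -59396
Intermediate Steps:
343*(-173) + (92 - 149) = -59339 - 57 = -59396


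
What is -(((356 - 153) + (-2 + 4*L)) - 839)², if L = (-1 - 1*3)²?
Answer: -329476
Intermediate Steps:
L = 16 (L = (-1 - 3)² = (-4)² = 16)
-(((356 - 153) + (-2 + 4*L)) - 839)² = -(((356 - 153) + (-2 + 4*16)) - 839)² = -((203 + (-2 + 64)) - 839)² = -((203 + 62) - 839)² = -(265 - 839)² = -1*(-574)² = -1*329476 = -329476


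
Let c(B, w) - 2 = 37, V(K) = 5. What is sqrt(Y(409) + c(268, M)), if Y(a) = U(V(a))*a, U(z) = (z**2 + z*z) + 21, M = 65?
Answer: sqrt(29078) ≈ 170.52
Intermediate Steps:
U(z) = 21 + 2*z**2 (U(z) = (z**2 + z**2) + 21 = 2*z**2 + 21 = 21 + 2*z**2)
c(B, w) = 39 (c(B, w) = 2 + 37 = 39)
Y(a) = 71*a (Y(a) = (21 + 2*5**2)*a = (21 + 2*25)*a = (21 + 50)*a = 71*a)
sqrt(Y(409) + c(268, M)) = sqrt(71*409 + 39) = sqrt(29039 + 39) = sqrt(29078)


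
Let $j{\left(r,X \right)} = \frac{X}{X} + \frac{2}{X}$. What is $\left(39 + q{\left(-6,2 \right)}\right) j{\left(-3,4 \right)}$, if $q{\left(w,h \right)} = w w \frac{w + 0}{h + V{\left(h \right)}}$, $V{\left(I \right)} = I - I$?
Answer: $- \frac{207}{2} \approx -103.5$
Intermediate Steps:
$j{\left(r,X \right)} = 1 + \frac{2}{X}$
$V{\left(I \right)} = 0$
$q{\left(w,h \right)} = \frac{w^{3}}{h}$ ($q{\left(w,h \right)} = w w \frac{w + 0}{h + 0} = w^{2} \frac{w}{h} = \frac{w^{3}}{h}$)
$\left(39 + q{\left(-6,2 \right)}\right) j{\left(-3,4 \right)} = \left(39 + \frac{\left(-6\right)^{3}}{2}\right) \frac{2 + 4}{4} = \left(39 + \frac{1}{2} \left(-216\right)\right) \frac{1}{4} \cdot 6 = \left(39 - 108\right) \frac{3}{2} = \left(-69\right) \frac{3}{2} = - \frac{207}{2}$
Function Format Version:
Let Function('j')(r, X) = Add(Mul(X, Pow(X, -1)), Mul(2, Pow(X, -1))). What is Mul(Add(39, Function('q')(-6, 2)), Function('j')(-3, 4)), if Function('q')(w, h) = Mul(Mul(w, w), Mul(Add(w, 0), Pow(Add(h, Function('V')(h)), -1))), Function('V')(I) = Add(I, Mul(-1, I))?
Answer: Rational(-207, 2) ≈ -103.50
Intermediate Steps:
Function('j')(r, X) = Add(1, Mul(2, Pow(X, -1)))
Function('V')(I) = 0
Function('q')(w, h) = Mul(Pow(h, -1), Pow(w, 3)) (Function('q')(w, h) = Mul(Mul(w, w), Mul(Add(w, 0), Pow(Add(h, 0), -1))) = Mul(Pow(w, 2), Mul(w, Pow(h, -1))) = Mul(Pow(h, -1), Pow(w, 3)))
Mul(Add(39, Function('q')(-6, 2)), Function('j')(-3, 4)) = Mul(Add(39, Mul(Pow(2, -1), Pow(-6, 3))), Mul(Pow(4, -1), Add(2, 4))) = Mul(Add(39, Mul(Rational(1, 2), -216)), Mul(Rational(1, 4), 6)) = Mul(Add(39, -108), Rational(3, 2)) = Mul(-69, Rational(3, 2)) = Rational(-207, 2)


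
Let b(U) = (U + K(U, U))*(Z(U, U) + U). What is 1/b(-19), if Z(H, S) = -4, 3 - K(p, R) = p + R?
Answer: -1/506 ≈ -0.0019763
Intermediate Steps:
K(p, R) = 3 - R - p (K(p, R) = 3 - (p + R) = 3 - (R + p) = 3 + (-R - p) = 3 - R - p)
b(U) = (-4 + U)*(3 - U) (b(U) = (U + (3 - U - U))*(-4 + U) = (U + (3 - 2*U))*(-4 + U) = (3 - U)*(-4 + U) = (-4 + U)*(3 - U))
1/b(-19) = 1/(-12 - 1*(-19)² + 7*(-19)) = 1/(-12 - 1*361 - 133) = 1/(-12 - 361 - 133) = 1/(-506) = -1/506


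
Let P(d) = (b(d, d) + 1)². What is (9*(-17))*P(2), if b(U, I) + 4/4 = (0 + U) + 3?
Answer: -3825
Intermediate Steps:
b(U, I) = 2 + U (b(U, I) = -1 + ((0 + U) + 3) = -1 + (U + 3) = -1 + (3 + U) = 2 + U)
P(d) = (3 + d)² (P(d) = ((2 + d) + 1)² = (3 + d)²)
(9*(-17))*P(2) = (9*(-17))*(3 + 2)² = -153*5² = -153*25 = -3825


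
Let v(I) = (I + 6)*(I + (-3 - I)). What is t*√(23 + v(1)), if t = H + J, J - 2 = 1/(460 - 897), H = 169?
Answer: 74726*√2/437 ≈ 241.83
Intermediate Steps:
J = 873/437 (J = 2 + 1/(460 - 897) = 2 + 1/(-437) = 2 - 1/437 = 873/437 ≈ 1.9977)
v(I) = -18 - 3*I (v(I) = (6 + I)*(-3) = -18 - 3*I)
t = 74726/437 (t = 169 + 873/437 = 74726/437 ≈ 171.00)
t*√(23 + v(1)) = 74726*√(23 + (-18 - 3*1))/437 = 74726*√(23 + (-18 - 3))/437 = 74726*√(23 - 21)/437 = 74726*√2/437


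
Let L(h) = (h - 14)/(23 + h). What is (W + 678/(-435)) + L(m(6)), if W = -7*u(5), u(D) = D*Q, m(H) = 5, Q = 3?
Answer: -433933/4060 ≈ -106.88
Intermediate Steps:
u(D) = 3*D (u(D) = D*3 = 3*D)
L(h) = (-14 + h)/(23 + h)
W = -105 (W = -21*5 = -7*15 = -105)
(W + 678/(-435)) + L(m(6)) = (-105 + 678/(-435)) + (-14 + 5)/(23 + 5) = (-105 + 678*(-1/435)) - 9/28 = (-105 - 226/145) + (1/28)*(-9) = -15451/145 - 9/28 = -433933/4060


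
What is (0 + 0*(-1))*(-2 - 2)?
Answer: 0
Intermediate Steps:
(0 + 0*(-1))*(-2 - 2) = (0 + 0)*(-4) = 0*(-4) = 0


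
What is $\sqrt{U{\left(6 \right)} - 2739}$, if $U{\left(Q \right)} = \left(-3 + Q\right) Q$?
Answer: $i \sqrt{2721} \approx 52.163 i$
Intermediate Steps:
$U{\left(Q \right)} = Q \left(-3 + Q\right)$
$\sqrt{U{\left(6 \right)} - 2739} = \sqrt{6 \left(-3 + 6\right) - 2739} = \sqrt{6 \cdot 3 - 2739} = \sqrt{18 - 2739} = \sqrt{-2721} = i \sqrt{2721}$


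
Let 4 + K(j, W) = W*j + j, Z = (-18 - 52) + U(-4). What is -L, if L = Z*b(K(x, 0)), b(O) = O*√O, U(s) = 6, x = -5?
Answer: -1728*I ≈ -1728.0*I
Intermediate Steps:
Z = -64 (Z = (-18 - 52) + 6 = -70 + 6 = -64)
K(j, W) = -4 + j + W*j (K(j, W) = -4 + (W*j + j) = -4 + (j + W*j) = -4 + j + W*j)
b(O) = O^(3/2)
L = 1728*I (L = -64*(-4 - 5 + 0*(-5))^(3/2) = -64*(-4 - 5 + 0)^(3/2) = -(-1728)*I = 1728*I ≈ 1728.0*I)
-L = -1728*I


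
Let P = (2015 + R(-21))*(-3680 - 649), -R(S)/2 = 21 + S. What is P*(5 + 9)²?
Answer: -1709695260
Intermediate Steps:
R(S) = -42 - 2*S (R(S) = -2*(21 + S) = -42 - 2*S)
P = -8722935 (P = (2015 + (-42 - 2*(-21)))*(-3680 - 649) = (2015 + (-42 + 42))*(-4329) = (2015 + 0)*(-4329) = 2015*(-4329) = -8722935)
P*(5 + 9)² = -8722935*(5 + 9)² = -8722935*14² = -8722935*196 = -1709695260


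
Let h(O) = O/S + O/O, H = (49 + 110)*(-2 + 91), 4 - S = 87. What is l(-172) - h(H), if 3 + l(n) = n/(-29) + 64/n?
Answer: 17807649/103501 ≈ 172.05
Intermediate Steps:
S = -83 (S = 4 - 1*87 = 4 - 87 = -83)
l(n) = -3 + 64/n - n/29 (l(n) = -3 + (n/(-29) + 64/n) = -3 + (n*(-1/29) + 64/n) = -3 + (-n/29 + 64/n) = -3 + (64/n - n/29) = -3 + 64/n - n/29)
H = 14151 (H = 159*89 = 14151)
h(O) = 1 - O/83 (h(O) = O/(-83) + O/O = O*(-1/83) + 1 = -O/83 + 1 = 1 - O/83)
l(-172) - h(H) = (-3 + 64/(-172) - 1/29*(-172)) - (1 - 1/83*14151) = (-3 + 64*(-1/172) + 172/29) - (1 - 14151/83) = (-3 - 16/43 + 172/29) - 1*(-14068/83) = 3191/1247 + 14068/83 = 17807649/103501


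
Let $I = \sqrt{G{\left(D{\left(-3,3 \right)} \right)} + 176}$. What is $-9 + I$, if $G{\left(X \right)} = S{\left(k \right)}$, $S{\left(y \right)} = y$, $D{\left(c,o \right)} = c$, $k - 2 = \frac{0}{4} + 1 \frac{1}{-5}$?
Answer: $-9 + \frac{\sqrt{4445}}{5} \approx 4.3342$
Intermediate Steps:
$k = \frac{9}{5}$ ($k = 2 + \left(\frac{0}{4} + 1 \frac{1}{-5}\right) = 2 + \left(0 \cdot \frac{1}{4} + 1 \left(- \frac{1}{5}\right)\right) = 2 + \left(0 - \frac{1}{5}\right) = 2 - \frac{1}{5} = \frac{9}{5} \approx 1.8$)
$G{\left(X \right)} = \frac{9}{5}$
$I = \frac{\sqrt{4445}}{5}$ ($I = \sqrt{\frac{9}{5} + 176} = \sqrt{\frac{889}{5}} = \frac{\sqrt{4445}}{5} \approx 13.334$)
$-9 + I = -9 + \frac{\sqrt{4445}}{5}$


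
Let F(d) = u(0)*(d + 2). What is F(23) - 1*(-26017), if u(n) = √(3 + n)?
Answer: 26017 + 25*√3 ≈ 26060.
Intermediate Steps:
F(d) = √3*(2 + d) (F(d) = √(3 + 0)*(d + 2) = √3*(2 + d))
F(23) - 1*(-26017) = √3*(2 + 23) - 1*(-26017) = √3*25 + 26017 = 25*√3 + 26017 = 26017 + 25*√3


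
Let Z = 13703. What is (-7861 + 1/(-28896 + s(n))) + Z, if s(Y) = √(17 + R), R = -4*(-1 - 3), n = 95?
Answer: 1625982007130/278326261 - √33/834978783 ≈ 5842.0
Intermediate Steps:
R = 16 (R = -4*(-4) = 16)
s(Y) = √33 (s(Y) = √(17 + 16) = √33)
(-7861 + 1/(-28896 + s(n))) + Z = (-7861 + 1/(-28896 + √33)) + 13703 = 5842 + 1/(-28896 + √33)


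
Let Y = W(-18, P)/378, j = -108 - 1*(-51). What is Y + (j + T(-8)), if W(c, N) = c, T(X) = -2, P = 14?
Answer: -1240/21 ≈ -59.048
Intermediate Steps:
j = -57 (j = -108 + 51 = -57)
Y = -1/21 (Y = -18/378 = -18*1/378 = -1/21 ≈ -0.047619)
Y + (j + T(-8)) = -1/21 + (-57 - 2) = -1/21 - 59 = -1240/21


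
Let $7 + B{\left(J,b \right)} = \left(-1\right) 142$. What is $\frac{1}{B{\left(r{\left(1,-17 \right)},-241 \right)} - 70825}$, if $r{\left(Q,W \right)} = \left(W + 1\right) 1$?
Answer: $- \frac{1}{70974} \approx -1.409 \cdot 10^{-5}$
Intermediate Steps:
$r{\left(Q,W \right)} = 1 + W$ ($r{\left(Q,W \right)} = \left(1 + W\right) 1 = 1 + W$)
$B{\left(J,b \right)} = -149$ ($B{\left(J,b \right)} = -7 - 142 = -149$)
$\frac{1}{B{\left(r{\left(1,-17 \right)},-241 \right)} - 70825} = \frac{1}{-149 - 70825} = \frac{1}{-70974} = - \frac{1}{70974}$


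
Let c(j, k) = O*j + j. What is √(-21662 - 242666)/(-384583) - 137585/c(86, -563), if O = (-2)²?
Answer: -27517/86 - 2*I*√66082/384583 ≈ -319.97 - 0.0013368*I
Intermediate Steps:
O = 4
c(j, k) = 5*j (c(j, k) = 4*j + j = 5*j)
√(-21662 - 242666)/(-384583) - 137585/c(86, -563) = √(-21662 - 242666)/(-384583) - 137585/(5*86) = √(-264328)*(-1/384583) - 137585/430 = (2*I*√66082)*(-1/384583) - 137585*1/430 = -2*I*√66082/384583 - 27517/86 = -27517/86 - 2*I*√66082/384583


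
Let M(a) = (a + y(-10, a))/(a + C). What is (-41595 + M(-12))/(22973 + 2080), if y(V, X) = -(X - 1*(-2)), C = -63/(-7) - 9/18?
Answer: -291161/175371 ≈ -1.6603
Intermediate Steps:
C = 17/2 (C = -63*(-1/7) - 9*1/18 = 9 - 1/2 = 17/2 ≈ 8.5000)
y(V, X) = -2 - X (y(V, X) = -(X + 2) = -(2 + X) = -2 - X)
M(a) = -2/(17/2 + a) (M(a) = (a + (-2 - a))/(a + 17/2) = -2/(17/2 + a))
(-41595 + M(-12))/(22973 + 2080) = (-41595 - 4/(17 + 2*(-12)))/(22973 + 2080) = (-41595 - 4/(17 - 24))/25053 = (-41595 - 4/(-7))*(1/25053) = (-41595 - 4*(-1/7))*(1/25053) = (-41595 + 4/7)*(1/25053) = -291161/7*1/25053 = -291161/175371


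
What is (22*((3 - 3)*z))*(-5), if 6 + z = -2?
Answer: 0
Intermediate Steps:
z = -8 (z = -6 - 2 = -8)
(22*((3 - 3)*z))*(-5) = (22*((3 - 3)*(-8)))*(-5) = (22*(0*(-8)))*(-5) = (22*0)*(-5) = 0*(-5) = 0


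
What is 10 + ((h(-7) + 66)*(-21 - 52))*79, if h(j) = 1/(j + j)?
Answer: -5322801/14 ≈ -3.8020e+5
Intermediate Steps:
h(j) = 1/(2*j)
10 + ((h(-7) + 66)*(-21 - 52))*79 = 10 + (((½)/(-7) + 66)*(-21 - 52))*79 = 10 + (((½)*(-⅐) + 66)*(-73))*79 = 10 + ((-1/14 + 66)*(-73))*79 = 10 + ((923/14)*(-73))*79 = 10 - 67379/14*79 = 10 - 5322941/14 = -5322801/14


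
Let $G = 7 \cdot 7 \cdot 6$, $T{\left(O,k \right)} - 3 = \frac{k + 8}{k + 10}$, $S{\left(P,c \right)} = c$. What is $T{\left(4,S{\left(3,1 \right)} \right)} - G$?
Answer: $- \frac{3192}{11} \approx -290.18$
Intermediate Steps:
$T{\left(O,k \right)} = 3 + \frac{8 + k}{10 + k}$ ($T{\left(O,k \right)} = 3 + \frac{k + 8}{k + 10} = 3 + \frac{8 + k}{10 + k}$)
$G = 294$ ($G = 49 \cdot 6 = 294$)
$T{\left(4,S{\left(3,1 \right)} \right)} - G = \frac{2 \left(19 + 2 \cdot 1\right)}{10 + 1} - 294 = \frac{2 \left(19 + 2\right)}{11} - 294 = 2 \cdot \frac{1}{11} \cdot 21 - 294 = \frac{42}{11} - 294 = - \frac{3192}{11}$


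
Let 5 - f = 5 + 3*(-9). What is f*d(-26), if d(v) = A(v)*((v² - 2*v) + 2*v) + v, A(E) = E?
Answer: -475254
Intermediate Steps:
d(v) = v + v³ (d(v) = v*((v² - 2*v) + 2*v) + v = v*v² + v = v³ + v = v + v³)
f = 27 (f = 5 - (5 + 3*(-9)) = 5 - (5 - 27) = 5 - 1*(-22) = 5 + 22 = 27)
f*d(-26) = 27*(-26 + (-26)³) = 27*(-26 - 17576) = 27*(-17602) = -475254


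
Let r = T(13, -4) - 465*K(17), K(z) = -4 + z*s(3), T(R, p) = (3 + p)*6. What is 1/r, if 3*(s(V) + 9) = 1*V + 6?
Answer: 1/49284 ≈ 2.0291e-5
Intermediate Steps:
s(V) = -7 + V/3 (s(V) = -9 + (1*V + 6)/3 = -9 + (V + 6)/3 = -9 + (6 + V)/3 = -9 + (2 + V/3) = -7 + V/3)
T(R, p) = 18 + 6*p
K(z) = -4 - 6*z (K(z) = -4 + z*(-7 + (⅓)*3) = -4 + z*(-7 + 1) = -4 + z*(-6) = -4 - 6*z)
r = 49284 (r = (18 + 6*(-4)) - 465*(-4 - 6*17) = (18 - 24) - 465*(-4 - 102) = -6 - 465*(-106) = -6 + 49290 = 49284)
1/r = 1/49284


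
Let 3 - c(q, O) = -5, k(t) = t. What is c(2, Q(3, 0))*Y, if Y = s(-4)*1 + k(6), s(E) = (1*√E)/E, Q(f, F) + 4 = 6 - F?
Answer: 48 - 4*I ≈ 48.0 - 4.0*I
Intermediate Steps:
Q(f, F) = 2 - F (Q(f, F) = -4 + (6 - F) = 2 - F)
s(E) = E^(-½) (s(E) = √E/E = E^(-½))
c(q, O) = 8 (c(q, O) = 3 - 1*(-5) = 3 + 5 = 8)
Y = 6 - I/2 (Y = 1/√(-4) + 6 = -I/2*1 + 6 = -I/2 + 6 = 6 - I/2 ≈ 6.0 - 0.5*I)
c(2, Q(3, 0))*Y = 8*(6 - I/2) = 48 - 4*I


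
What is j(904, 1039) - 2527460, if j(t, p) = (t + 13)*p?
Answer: -1574697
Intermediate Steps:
j(t, p) = p*(13 + t) (j(t, p) = (13 + t)*p = p*(13 + t))
j(904, 1039) - 2527460 = 1039*(13 + 904) - 2527460 = 1039*917 - 2527460 = 952763 - 2527460 = -1574697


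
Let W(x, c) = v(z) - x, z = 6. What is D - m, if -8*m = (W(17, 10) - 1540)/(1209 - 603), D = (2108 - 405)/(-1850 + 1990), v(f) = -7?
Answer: 125581/10605 ≈ 11.842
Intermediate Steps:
W(x, c) = -7 - x
D = 1703/140 ≈ 12.164
m = 391/1212 (m = -((-7 - 1*17) - 1540)/(8*(1209 - 603)) = -((-7 - 17) - 1540)/(8*606) = -(-24 - 1540)/(8*606) = -(-391)/(2*606) = -⅛*(-782/303) = 391/1212 ≈ 0.32261)
D - m = 1703/140 - 1*391/1212 = 1703/140 - 391/1212 = 125581/10605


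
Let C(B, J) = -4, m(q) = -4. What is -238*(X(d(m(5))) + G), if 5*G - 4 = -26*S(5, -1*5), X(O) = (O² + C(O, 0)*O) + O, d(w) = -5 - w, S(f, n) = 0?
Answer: -5712/5 ≈ -1142.4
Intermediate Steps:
X(O) = O² - 3*O (X(O) = (O² - 4*O) + O = O² - 3*O)
G = ⅘ (G = ⅘ + (-26*0)/5 = ⅘ + (⅕)*0 = ⅘ + 0 = ⅘ ≈ 0.80000)
-238*(X(d(m(5))) + G) = -238*((-5 - 1*(-4))*(-3 + (-5 - 1*(-4))) + ⅘) = -238*((-5 + 4)*(-3 + (-5 + 4)) + ⅘) = -238*(-(-3 - 1) + ⅘) = -238*(-1*(-4) + ⅘) = -238*(4 + ⅘) = -238*24/5 = -5712/5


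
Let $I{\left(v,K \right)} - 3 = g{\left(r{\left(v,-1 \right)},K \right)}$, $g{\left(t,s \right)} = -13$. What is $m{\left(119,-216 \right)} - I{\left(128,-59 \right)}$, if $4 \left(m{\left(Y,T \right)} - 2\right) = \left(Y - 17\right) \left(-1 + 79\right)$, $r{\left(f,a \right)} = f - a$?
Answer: $2001$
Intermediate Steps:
$I{\left(v,K \right)} = -10$ ($I{\left(v,K \right)} = 3 - 13 = -10$)
$m{\left(Y,T \right)} = - \frac{659}{2} + \frac{39 Y}{2}$ ($m{\left(Y,T \right)} = 2 + \frac{\left(Y - 17\right) \left(-1 + 79\right)}{4} = 2 + \frac{\left(-17 + Y\right) 78}{4} = 2 + \frac{-1326 + 78 Y}{4} = 2 + \left(- \frac{663}{2} + \frac{39 Y}{2}\right) = - \frac{659}{2} + \frac{39 Y}{2}$)
$m{\left(119,-216 \right)} - I{\left(128,-59 \right)} = \left(- \frac{659}{2} + \frac{39}{2} \cdot 119\right) - -10 = \left(- \frac{659}{2} + \frac{4641}{2}\right) + 10 = 1991 + 10 = 2001$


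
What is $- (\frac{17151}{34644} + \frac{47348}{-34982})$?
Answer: $\frac{173391305}{201986068} \approx 0.85843$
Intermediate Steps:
$- (\frac{17151}{34644} + \frac{47348}{-34982}) = - (17151 \cdot \frac{1}{34644} + 47348 \left(- \frac{1}{34982}\right)) = - (\frac{5717}{11548} - \frac{23674}{17491}) = \left(-1\right) \left(- \frac{173391305}{201986068}\right) = \frac{173391305}{201986068}$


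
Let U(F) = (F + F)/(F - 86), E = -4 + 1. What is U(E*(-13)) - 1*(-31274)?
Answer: 1469800/47 ≈ 31272.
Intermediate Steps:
E = -3
U(F) = 2*F/(-86 + F) (U(F) = (2*F)/(-86 + F) = 2*F/(-86 + F))
U(E*(-13)) - 1*(-31274) = 2*(-3*(-13))/(-86 - 3*(-13)) - 1*(-31274) = 2*39/(-86 + 39) + 31274 = 2*39/(-47) + 31274 = 2*39*(-1/47) + 31274 = -78/47 + 31274 = 1469800/47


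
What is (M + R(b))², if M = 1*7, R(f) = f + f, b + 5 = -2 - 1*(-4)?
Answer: 1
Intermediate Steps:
b = -3 (b = -5 + (-2 - 1*(-4)) = -5 + (-2 + 4) = -5 + 2 = -3)
R(f) = 2*f
M = 7
(M + R(b))² = (7 + 2*(-3))² = (7 - 6)² = 1² = 1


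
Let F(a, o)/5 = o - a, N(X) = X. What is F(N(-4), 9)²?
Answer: 4225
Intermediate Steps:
F(a, o) = -5*a + 5*o (F(a, o) = 5*(o - a) = -5*a + 5*o)
F(N(-4), 9)² = (-5*(-4) + 5*9)² = (20 + 45)² = 65² = 4225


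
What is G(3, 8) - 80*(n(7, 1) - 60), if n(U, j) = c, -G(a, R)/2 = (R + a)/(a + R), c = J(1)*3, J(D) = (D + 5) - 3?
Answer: 4078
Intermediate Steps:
J(D) = 2 + D (J(D) = (5 + D) - 3 = 2 + D)
c = 9 (c = (2 + 1)*3 = 3*3 = 9)
G(a, R) = -2 (G(a, R) = -2*(R + a)/(a + R) = -2*(R + a)/(R + a) = -2*1 = -2)
n(U, j) = 9
G(3, 8) - 80*(n(7, 1) - 60) = -2 - 80*(9 - 60) = -2 - 80*(-51) = -2 + 4080 = 4078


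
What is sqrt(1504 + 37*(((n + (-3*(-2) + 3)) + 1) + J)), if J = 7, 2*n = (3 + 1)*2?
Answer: sqrt(2281) ≈ 47.760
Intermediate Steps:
n = 4 (n = ((3 + 1)*2)/2 = (4*2)/2 = (1/2)*8 = 4)
sqrt(1504 + 37*(((n + (-3*(-2) + 3)) + 1) + J)) = sqrt(1504 + 37*(((4 + (-3*(-2) + 3)) + 1) + 7)) = sqrt(1504 + 37*(((4 + (6 + 3)) + 1) + 7)) = sqrt(1504 + 37*(((4 + 9) + 1) + 7)) = sqrt(1504 + 37*((13 + 1) + 7)) = sqrt(1504 + 37*(14 + 7)) = sqrt(1504 + 37*21) = sqrt(1504 + 777) = sqrt(2281)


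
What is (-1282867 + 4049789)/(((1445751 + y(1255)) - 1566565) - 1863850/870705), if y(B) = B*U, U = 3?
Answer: -481834564002/20383402679 ≈ -23.639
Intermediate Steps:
y(B) = 3*B (y(B) = B*3 = 3*B)
(-1282867 + 4049789)/(((1445751 + y(1255)) - 1566565) - 1863850/870705) = (-1282867 + 4049789)/(((1445751 + 3*1255) - 1566565) - 1863850/870705) = 2766922/(((1445751 + 3765) - 1566565) - 1863850*1/870705) = 2766922/((1449516 - 1566565) - 372770/174141) = 2766922/(-117049 - 372770/174141) = 2766922/(-20383402679/174141) = 2766922*(-174141/20383402679) = -481834564002/20383402679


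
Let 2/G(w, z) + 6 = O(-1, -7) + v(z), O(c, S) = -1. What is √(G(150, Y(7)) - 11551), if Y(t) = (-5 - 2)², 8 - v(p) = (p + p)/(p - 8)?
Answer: 37*I*√27417/57 ≈ 107.48*I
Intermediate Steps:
v(p) = 8 - 2*p/(-8 + p) (v(p) = 8 - (p + p)/(p - 8) = 8 - 2*p/(-8 + p))
Y(t) = 49 (Y(t) = (-7)² = 49)
G(w, z) = 2/(-7 + 2*(-32 + 3*z)/(-8 + z)) (G(w, z) = 2/(-6 + (-1 + 2*(-32 + 3*z)/(-8 + z))) = 2/(-7 + 2*(-32 + 3*z)/(-8 + z)))
√(G(150, Y(7)) - 11551) = √(2*(8 - 1*49)/(8 + 49) - 11551) = √(2*(8 - 49)/57 - 11551) = √(2*(1/57)*(-41) - 11551) = √(-82/57 - 11551) = √(-658489/57) = 37*I*√27417/57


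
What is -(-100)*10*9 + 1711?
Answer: 10711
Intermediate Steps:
-(-100)*10*9 + 1711 = -25*(-40)*9 + 1711 = 1000*9 + 1711 = 9000 + 1711 = 10711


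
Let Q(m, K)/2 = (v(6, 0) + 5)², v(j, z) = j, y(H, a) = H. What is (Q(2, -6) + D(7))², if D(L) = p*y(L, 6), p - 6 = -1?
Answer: 76729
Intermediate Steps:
p = 5 (p = 6 - 1 = 5)
Q(m, K) = 242 (Q(m, K) = 2*(6 + 5)² = 2*11² = 2*121 = 242)
D(L) = 5*L
(Q(2, -6) + D(7))² = (242 + 5*7)² = (242 + 35)² = 277² = 76729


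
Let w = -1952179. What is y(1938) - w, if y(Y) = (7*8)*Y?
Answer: 2060707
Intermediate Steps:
y(Y) = 56*Y
y(1938) - w = 56*1938 - 1*(-1952179) = 108528 + 1952179 = 2060707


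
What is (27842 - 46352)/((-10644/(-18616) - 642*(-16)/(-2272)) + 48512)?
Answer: -1223266668/3205741841 ≈ -0.38159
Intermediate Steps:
(27842 - 46352)/((-10644/(-18616) - 642*(-16)/(-2272)) + 48512) = -18510/((-10644*(-1/18616) + 10272*(-1/2272)) + 48512) = -18510/((2661/4654 - 321/71) + 48512) = -18510/(-1305003/330434 + 48512) = -18510/16028709205/330434 = -18510*330434/16028709205 = -1223266668/3205741841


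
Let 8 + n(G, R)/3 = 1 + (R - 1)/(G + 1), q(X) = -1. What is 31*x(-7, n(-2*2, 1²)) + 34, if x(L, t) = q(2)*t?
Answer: 685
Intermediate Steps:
n(G, R) = -21 + 3*(-1 + R)/(1 + G) (n(G, R) = -24 + 3*(1 + (R - 1)/(G + 1)) = -24 + 3*(1 + (-1 + R)/(1 + G)) = -24 + (3 + 3*(-1 + R)/(1 + G)) = -21 + 3*(-1 + R)/(1 + G))
x(L, t) = -t
31*x(-7, n(-2*2, 1²)) + 34 = 31*(-3*(-8 + 1² - (-14)*2)/(1 - 2*2)) + 34 = 31*(-3*(-8 + 1 - 7*(-4))/(1 - 4)) + 34 = 31*(-3*(-8 + 1 + 28)/(-3)) + 34 = 31*(-3*(-1)*21/3) + 34 = 31*(-1*(-21)) + 34 = 31*21 + 34 = 651 + 34 = 685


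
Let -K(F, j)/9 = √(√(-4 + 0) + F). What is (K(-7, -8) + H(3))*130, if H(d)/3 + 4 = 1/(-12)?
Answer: -3185/2 - 1170*√(-7 + 2*I) ≈ -2030.4 - 3126.3*I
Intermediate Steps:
K(F, j) = -9*√(F + 2*I) (K(F, j) = -9*√(√(-4 + 0) + F) = -9*√(√(-4) + F) = -9*√(2*I + F) = -9*√(F + 2*I))
H(d) = -49/4 (H(d) = -12 + 3*(1/(-12)) = -12 + 3*(1*(-1/12)) = -12 + 3*(-1/12) = -12 - ¼ = -49/4)
(K(-7, -8) + H(3))*130 = (-9*√(-7 + 2*I) - 49/4)*130 = (-49/4 - 9*√(-7 + 2*I))*130 = -3185/2 - 1170*√(-7 + 2*I)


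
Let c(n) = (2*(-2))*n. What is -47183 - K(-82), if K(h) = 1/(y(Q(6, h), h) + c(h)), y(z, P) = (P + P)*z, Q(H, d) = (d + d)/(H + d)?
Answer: -23214017/492 ≈ -47183.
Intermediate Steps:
Q(H, d) = 2*d/(H + d) (Q(H, d) = (2*d)/(H + d) = 2*d/(H + d))
y(z, P) = 2*P*z (y(z, P) = (2*P)*z = 2*P*z)
c(n) = -4*n
K(h) = 1/(-4*h + 4*h**2/(6 + h)) (K(h) = 1/(2*h*(2*h/(6 + h)) - 4*h) = 1/(4*h**2/(6 + h) - 4*h) = 1/(-4*h + 4*h**2/(6 + h)))
-47183 - K(-82) = -47183 - (-1)*(6 - 82)/(24*(-82)) = -47183 - (-1)*(-1)*(-76)/(24*82) = -47183 - 1*(-19/492) = -47183 + 19/492 = -23214017/492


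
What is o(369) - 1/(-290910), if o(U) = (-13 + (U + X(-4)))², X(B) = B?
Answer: 36044912641/290910 ≈ 1.2390e+5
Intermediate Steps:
o(U) = (-17 + U)² (o(U) = (-13 + (U - 4))² = (-13 + (-4 + U))² = (-17 + U)²)
o(369) - 1/(-290910) = (-17 + 369)² - 1/(-290910) = 352² - 1*(-1/290910) = 123904 + 1/290910 = 36044912641/290910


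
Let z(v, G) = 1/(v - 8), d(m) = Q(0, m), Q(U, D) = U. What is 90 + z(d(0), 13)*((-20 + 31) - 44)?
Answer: 753/8 ≈ 94.125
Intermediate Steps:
d(m) = 0
z(v, G) = 1/(-8 + v)
90 + z(d(0), 13)*((-20 + 31) - 44) = 90 + ((-20 + 31) - 44)/(-8 + 0) = 90 + (11 - 44)/(-8) = 90 - 1/8*(-33) = 90 + 33/8 = 753/8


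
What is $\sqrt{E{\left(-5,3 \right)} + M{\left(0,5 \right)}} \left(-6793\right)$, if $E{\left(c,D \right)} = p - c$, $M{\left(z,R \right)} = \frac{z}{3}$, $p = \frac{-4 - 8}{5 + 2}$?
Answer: $- \frac{6793 \sqrt{161}}{7} \approx -12313.0$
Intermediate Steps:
$p = - \frac{12}{7}$ ($p = \frac{-4 - 8}{7} = \left(-4 - 8\right) \frac{1}{7} = \left(-12\right) \frac{1}{7} = - \frac{12}{7} \approx -1.7143$)
$M{\left(z,R \right)} = \frac{z}{3}$ ($M{\left(z,R \right)} = z \frac{1}{3} = \frac{z}{3}$)
$E{\left(c,D \right)} = - \frac{12}{7} - c$
$\sqrt{E{\left(-5,3 \right)} + M{\left(0,5 \right)}} \left(-6793\right) = \sqrt{\left(- \frac{12}{7} - -5\right) + \frac{1}{3} \cdot 0} \left(-6793\right) = \sqrt{\left(- \frac{12}{7} + 5\right) + 0} \left(-6793\right) = \sqrt{\frac{23}{7} + 0} \left(-6793\right) = \sqrt{\frac{23}{7}} \left(-6793\right) = \frac{\sqrt{161}}{7} \left(-6793\right) = - \frac{6793 \sqrt{161}}{7}$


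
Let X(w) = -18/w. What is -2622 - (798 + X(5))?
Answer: -17082/5 ≈ -3416.4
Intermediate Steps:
-2622 - (798 + X(5)) = -2622 - (798 - 18/5) = -2622 - 1*3972/5 = -2622 - 3972/5 = -17082/5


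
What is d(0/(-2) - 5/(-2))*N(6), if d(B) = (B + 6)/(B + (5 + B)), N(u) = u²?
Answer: 153/5 ≈ 30.600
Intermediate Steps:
d(B) = (6 + B)/(5 + 2*B)
d(0/(-2) - 5/(-2))*N(6) = ((6 + (0/(-2) - 5/(-2)))/(5 + 2*(0/(-2) - 5/(-2))))*6² = ((6 + (0*(-½) - 5*(-½)))/(5 + 2*(0*(-½) - 5*(-½))))*36 = ((6 + (0 + 5/2))/(5 + 2*(0 + 5/2)))*36 = ((6 + 5/2)/(5 + 2*(5/2)))*36 = ((17/2)/(5 + 5))*36 = ((17/2)/10)*36 = ((⅒)*(17/2))*36 = (17/20)*36 = 153/5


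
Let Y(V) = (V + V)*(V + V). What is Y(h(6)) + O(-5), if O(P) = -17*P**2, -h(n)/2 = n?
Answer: 151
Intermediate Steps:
h(n) = -2*n
Y(V) = 4*V**2 (Y(V) = (2*V)*(2*V) = 4*V**2)
Y(h(6)) + O(-5) = 4*(-2*6)**2 - 17*(-5)**2 = 4*(-12)**2 - 17*25 = 4*144 - 425 = 576 - 425 = 151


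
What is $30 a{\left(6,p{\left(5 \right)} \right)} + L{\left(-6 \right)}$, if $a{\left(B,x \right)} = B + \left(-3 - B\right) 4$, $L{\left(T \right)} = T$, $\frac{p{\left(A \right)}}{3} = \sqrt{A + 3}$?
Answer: $-906$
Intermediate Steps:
$p{\left(A \right)} = 3 \sqrt{3 + A}$ ($p{\left(A \right)} = 3 \sqrt{A + 3} = 3 \sqrt{3 + A}$)
$a{\left(B,x \right)} = -12 - 3 B$ ($a{\left(B,x \right)} = B - \left(12 + 4 B\right) = -12 - 3 B$)
$30 a{\left(6,p{\left(5 \right)} \right)} + L{\left(-6 \right)} = 30 \left(-12 - 18\right) - 6 = 30 \left(-30\right) - 6 = -900 - 6 = -906$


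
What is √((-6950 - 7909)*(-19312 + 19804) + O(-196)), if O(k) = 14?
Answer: I*√7310614 ≈ 2703.8*I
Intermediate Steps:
√((-6950 - 7909)*(-19312 + 19804) + O(-196)) = √((-6950 - 7909)*(-19312 + 19804) + 14) = √(-14859*492 + 14) = √(-7310628 + 14) = √(-7310614) = I*√7310614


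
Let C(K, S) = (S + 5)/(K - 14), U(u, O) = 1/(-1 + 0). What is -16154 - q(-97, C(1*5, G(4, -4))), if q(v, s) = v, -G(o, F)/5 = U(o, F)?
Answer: -16057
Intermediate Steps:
U(u, O) = -1 (U(u, O) = 1/(-1) = -1)
G(o, F) = 5 (G(o, F) = -5*(-1) = 5)
C(K, S) = (5 + S)/(-14 + K)
-16154 - q(-97, C(1*5, G(4, -4))) = -16154 - 1*(-97) = -16154 + 97 = -16057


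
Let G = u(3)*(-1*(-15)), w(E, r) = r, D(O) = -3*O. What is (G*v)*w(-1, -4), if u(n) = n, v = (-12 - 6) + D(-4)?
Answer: 1080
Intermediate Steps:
v = -6 (v = (-12 - 6) - 3*(-4) = -18 + 12 = -6)
G = 45 (G = 3*(-1*(-15)) = 3*15 = 45)
(G*v)*w(-1, -4) = (45*(-6))*(-4) = -270*(-4) = 1080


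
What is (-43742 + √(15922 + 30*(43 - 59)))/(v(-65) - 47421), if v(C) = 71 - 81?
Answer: 43742/47431 - √15442/47431 ≈ 0.91960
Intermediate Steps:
v(C) = -10
(-43742 + √(15922 + 30*(43 - 59)))/(v(-65) - 47421) = (-43742 + √(15922 + 30*(43 - 59)))/(-10 - 47421) = (-43742 + √(15922 + 30*(-16)))/(-47431) = (-43742 + √(15922 - 480))*(-1/47431) = (-43742 + √15442)*(-1/47431) = 43742/47431 - √15442/47431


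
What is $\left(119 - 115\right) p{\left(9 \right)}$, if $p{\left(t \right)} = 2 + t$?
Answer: $44$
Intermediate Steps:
$\left(119 - 115\right) p{\left(9 \right)} = \left(119 - 115\right) \left(2 + 9\right) = 4 \cdot 11 = 44$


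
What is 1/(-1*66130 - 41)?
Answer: -1/66171 ≈ -1.5112e-5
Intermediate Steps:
1/(-1*66130 - 41) = 1/(-66130 - 41) = 1/(-66171) = -1/66171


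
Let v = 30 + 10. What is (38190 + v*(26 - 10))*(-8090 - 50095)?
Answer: -2259323550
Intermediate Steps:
v = 40
(38190 + v*(26 - 10))*(-8090 - 50095) = (38190 + 40*(26 - 10))*(-8090 - 50095) = (38190 + 40*16)*(-58185) = (38190 + 640)*(-58185) = 38830*(-58185) = -2259323550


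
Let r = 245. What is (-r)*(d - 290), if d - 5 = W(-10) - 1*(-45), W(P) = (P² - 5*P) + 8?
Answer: 20090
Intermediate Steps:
W(P) = 8 + P² - 5*P
d = 208 (d = 5 + ((8 + (-10)² - 5*(-10)) - 1*(-45)) = 5 + ((8 + 100 + 50) + 45) = 5 + (158 + 45) = 5 + 203 = 208)
(-r)*(d - 290) = (-1*245)*(208 - 290) = -245*(-82) = 20090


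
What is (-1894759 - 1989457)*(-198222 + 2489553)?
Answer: -8900024531496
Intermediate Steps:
(-1894759 - 1989457)*(-198222 + 2489553) = -3884216*2291331 = -8900024531496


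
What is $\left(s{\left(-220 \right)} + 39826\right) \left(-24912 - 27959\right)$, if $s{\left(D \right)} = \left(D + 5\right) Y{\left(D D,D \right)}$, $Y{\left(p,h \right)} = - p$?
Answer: $-552281266446$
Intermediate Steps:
$s{\left(D \right)} = - D^{2} \left(5 + D\right)$ ($s{\left(D \right)} = \left(D + 5\right) \left(- D D\right) = \left(5 + D\right) \left(- D^{2}\right) = - D^{2} \left(5 + D\right)$)
$\left(s{\left(-220 \right)} + 39826\right) \left(-24912 - 27959\right) = \left(\left(-220\right)^{2} \left(-5 - -220\right) + 39826\right) \left(-24912 - 27959\right) = \left(48400 \left(-5 + 220\right) + 39826\right) \left(-52871\right) = \left(48400 \cdot 215 + 39826\right) \left(-52871\right) = \left(10406000 + 39826\right) \left(-52871\right) = 10445826 \left(-52871\right) = -552281266446$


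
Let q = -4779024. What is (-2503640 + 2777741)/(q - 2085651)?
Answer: -91367/2288225 ≈ -0.039929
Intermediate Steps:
(-2503640 + 2777741)/(q - 2085651) = (-2503640 + 2777741)/(-4779024 - 2085651) = 274101/(-6864675) = 274101*(-1/6864675) = -91367/2288225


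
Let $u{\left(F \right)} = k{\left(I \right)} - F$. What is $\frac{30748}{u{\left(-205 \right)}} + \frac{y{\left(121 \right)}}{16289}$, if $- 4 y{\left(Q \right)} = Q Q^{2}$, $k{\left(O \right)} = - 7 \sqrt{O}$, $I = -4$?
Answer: $\frac{335903344059}{2750951476} + \frac{430472 i}{42221} \approx 122.1 + 10.196 i$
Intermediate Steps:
$u{\left(F \right)} = - F - 14 i$ ($u{\left(F \right)} = - 7 \sqrt{-4} - F = - 7 \cdot 2 i - F = - 14 i - F = - F - 14 i$)
$y{\left(Q \right)} = - \frac{Q^{3}}{4}$ ($y{\left(Q \right)} = - \frac{Q Q^{2}}{4} = - \frac{Q^{3}}{4}$)
$\frac{30748}{u{\left(-205 \right)}} + \frac{y{\left(121 \right)}}{16289} = \frac{30748}{\left(-1\right) \left(-205\right) - 14 i} + \frac{\left(- \frac{1}{4}\right) 121^{3}}{16289} = \frac{30748}{205 - 14 i} + \left(- \frac{1}{4}\right) 1771561 \cdot \frac{1}{16289} = 30748 \frac{205 + 14 i}{42221} - \frac{1771561}{65156} = \frac{30748 \left(205 + 14 i\right)}{42221} - \frac{1771561}{65156} = - \frac{1771561}{65156} + \frac{30748 \left(205 + 14 i\right)}{42221}$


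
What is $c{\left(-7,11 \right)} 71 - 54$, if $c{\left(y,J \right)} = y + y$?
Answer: $-1048$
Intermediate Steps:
$c{\left(y,J \right)} = 2 y$
$c{\left(-7,11 \right)} 71 - 54 = 2 \left(-7\right) 71 - 54 = \left(-14\right) 71 - 54 = -994 - 54 = -1048$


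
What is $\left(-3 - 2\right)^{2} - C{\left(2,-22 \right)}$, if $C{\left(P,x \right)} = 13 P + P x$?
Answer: $43$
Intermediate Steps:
$\left(-3 - 2\right)^{2} - C{\left(2,-22 \right)} = \left(-3 - 2\right)^{2} - 2 \left(13 - 22\right) = \left(-5\right)^{2} - 2 \left(-9\right) = 25 - -18 = 25 + 18 = 43$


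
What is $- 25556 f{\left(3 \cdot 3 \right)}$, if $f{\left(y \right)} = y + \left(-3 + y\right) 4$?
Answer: $-843348$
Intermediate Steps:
$f{\left(y \right)} = -12 + 5 y$ ($f{\left(y \right)} = y + \left(-12 + 4 y\right) = -12 + 5 y$)
$- 25556 f{\left(3 \cdot 3 \right)} = - 25556 \left(-12 + 5 \cdot 3 \cdot 3\right) = - 25556 \left(-12 + 5 \cdot 9\right) = - 25556 \left(-12 + 45\right) = \left(-25556\right) 33 = -843348$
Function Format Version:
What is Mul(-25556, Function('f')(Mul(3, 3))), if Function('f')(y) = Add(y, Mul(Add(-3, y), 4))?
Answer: -843348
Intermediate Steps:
Function('f')(y) = Add(-12, Mul(5, y)) (Function('f')(y) = Add(y, Add(-12, Mul(4, y))) = Add(-12, Mul(5, y)))
Mul(-25556, Function('f')(Mul(3, 3))) = Mul(-25556, Add(-12, Mul(5, Mul(3, 3)))) = Mul(-25556, Add(-12, Mul(5, 9))) = Mul(-25556, Add(-12, 45)) = Mul(-25556, 33) = -843348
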